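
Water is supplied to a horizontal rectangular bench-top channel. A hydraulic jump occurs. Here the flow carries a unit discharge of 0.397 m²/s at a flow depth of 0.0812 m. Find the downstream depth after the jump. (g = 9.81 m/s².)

y₂ = 0.590 m

V₁ = q/y₁ = 0.397/0.0812 = 4.89 m/s. Fr₁ = V₁/√(g·y₁) = 4.89/√(9.81×0.0812) = 5.48.
Sequent-depth ratio: y₂/y₁ = ½[√(1 + 8Fr₁²) − 1] = ½[√241.1 − 1] = 7.26.
y₂ = 7.26 × 0.0812 = 0.590 m.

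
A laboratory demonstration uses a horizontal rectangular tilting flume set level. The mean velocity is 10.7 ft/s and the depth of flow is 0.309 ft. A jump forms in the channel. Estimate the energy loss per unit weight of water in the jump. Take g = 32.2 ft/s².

Fr₁ = V₁/√(g·y₁) = 10.7/√(32.2×0.309) = 3.39.
By Bélanger, y₂/y₁ = ½[√(1 + 8Fr₁²) − 1] = ½[√93.05 − 1] = 4.32.
y₂ = 4.32 × 0.309 = 1.34 ft.
q = V₁·y₁ = 10.7 × 0.309 = 3.31 ft²/s. V₂ = q/y₂ = 3.31/1.34 = 2.48 ft/s. E₁ = y₁ + V₁²/2g = 2.09 ft; E₂ = y₂ + V₂²/2g = 1.43 ft. ΔE = E₁ − E₂ = 0.656 ft.

ΔE = 0.656 ft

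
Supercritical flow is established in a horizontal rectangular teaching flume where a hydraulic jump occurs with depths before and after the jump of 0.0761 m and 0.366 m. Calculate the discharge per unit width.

q = 0.246 m²/s

For a rectangular channel the momentum equation gives q² = ½·g·y₁·y₂·(y₁ + y₂) = ½×9.81×0.0761×0.366×0.442 = 0.0604.
q = √0.0604 = 0.246 m²/s.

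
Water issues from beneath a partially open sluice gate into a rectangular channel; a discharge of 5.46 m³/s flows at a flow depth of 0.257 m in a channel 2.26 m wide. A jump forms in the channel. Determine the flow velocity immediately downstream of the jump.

V₂ = 1.19 m/s

q = Q/b = 5.46/2.26 = 2.42 m²/s; V₁ = q/y₁ = 9.40 m/s. Fr₁ = V₁/√(g·y₁) = 5.92.
By Bélanger, y₂/y₁ = ½[√(1 + 8Fr₁²) − 1] = ½[√281.4 − 1] = 7.89.
y₂ = 7.89 × 0.257 = 2.03 m.
V₂ = q/y₂ = 2.42/2.03 = 1.19 m/s.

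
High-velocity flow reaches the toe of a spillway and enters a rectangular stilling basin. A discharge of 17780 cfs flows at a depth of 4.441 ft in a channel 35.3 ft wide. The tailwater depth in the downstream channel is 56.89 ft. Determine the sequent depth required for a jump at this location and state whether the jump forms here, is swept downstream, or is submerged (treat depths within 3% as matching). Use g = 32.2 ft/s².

y₂ = 57.39 ft; the jump forms here

q = Q/b = 17780/35.3 = 503.7 ft²/s; V₁ = q/y₁ = 113.4 ft/s. Fr₁ = V₁/√(g·y₁) = 9.484.
By Bélanger, y₂/y₁ = ½[√(1 + 8Fr₁²) − 1] = ½[√720.62 − 1] = 12.92.
y₂ = 12.92 × 4.441 = 57.39 ft.
Tailwater y_tw = 56.89 ft: y_tw ≈ y₂, so the jump forms here.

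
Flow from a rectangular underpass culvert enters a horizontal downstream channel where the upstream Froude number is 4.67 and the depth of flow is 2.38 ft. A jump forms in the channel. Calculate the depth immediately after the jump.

y₂ = 14.6 ft

Fr₁ = 4.67 (given).
From the momentum equation for a rectangular channel, y₂/y₁ = ½[√(1 + 8Fr₁²) − 1] = ½[√175.5 − 1] = 6.12.
y₂ = 6.12 × 2.38 = 14.6 ft.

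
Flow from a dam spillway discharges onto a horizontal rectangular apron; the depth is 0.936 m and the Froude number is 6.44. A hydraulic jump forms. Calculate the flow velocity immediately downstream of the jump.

V₂ = 2.26 m/s

Fr₁ = 6.44 (given).
By Bélanger, y₂/y₁ = ½[√(1 + 8Fr₁²) − 1] = ½[√332.8 − 1] = 8.62.
y₂ = 8.62 × 0.936 = 8.07 m.
V₁ = Fr₁·√(g·y₁) = 6.44×√(9.81×0.936) = 19.5 m/s; q = V₁·y₁ = 18.3 m²/s.
V₂ = q/y₂ = 18.3/8.07 = 2.26 m/s.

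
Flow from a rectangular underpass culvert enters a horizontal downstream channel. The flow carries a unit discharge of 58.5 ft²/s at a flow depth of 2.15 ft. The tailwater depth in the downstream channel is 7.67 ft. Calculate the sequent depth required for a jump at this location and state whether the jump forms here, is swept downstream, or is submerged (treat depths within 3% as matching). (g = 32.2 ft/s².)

y₂ = 8.93 ft; the jump is swept downstream

V₁ = q/y₁ = 58.5/2.15 = 27.2 ft/s. Fr₁ = V₁/√(g·y₁) = 27.2/√(32.2×2.15) = 3.27.
Bélanger equation: y₂/y₁ = ½[√(1 + 8Fr₁²) − 1] = ½[√86.55 − 1] = 4.15.
y₂ = 4.15 × 2.15 = 8.93 ft.
Tailwater y_tw = 7.67 ft: y_tw < y₂, so the jump is swept downstream.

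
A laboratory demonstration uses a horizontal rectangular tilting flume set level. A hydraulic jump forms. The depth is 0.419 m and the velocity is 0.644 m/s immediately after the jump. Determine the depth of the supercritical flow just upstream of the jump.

Fr₂ = V₂/√(g·y₂) = 0.644/√(9.81×0.419) = 0.318.
Since the conjugate-depth ratio holds either way, y₁/y₂ = ½[√(1 + 8Fr₂²) − 1] = ½[√1.807 − 1] = 0.172.
y₁ = 0.172 × 0.419 = 0.0721 m.

y₁ = 0.0721 m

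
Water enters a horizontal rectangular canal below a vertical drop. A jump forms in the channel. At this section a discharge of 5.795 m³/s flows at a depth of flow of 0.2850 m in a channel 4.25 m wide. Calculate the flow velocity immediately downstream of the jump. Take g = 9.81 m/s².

V₂ = 1.337 m/s

q = Q/b = 5.795/4.25 = 1.364 m²/s; V₁ = q/y₁ = 4.784 m/s. Fr₁ = V₁/√(g·y₁) = 2.861.
Conjugate-depth relation: y₂/y₁ = ½[√(1 + 8Fr₁²) − 1] = ½[√66.496 − 1] = 3.577.
y₂ = 3.577 × 0.2850 = 1.020 m.
V₂ = q/y₂ = 1.364/1.020 = 1.337 m/s.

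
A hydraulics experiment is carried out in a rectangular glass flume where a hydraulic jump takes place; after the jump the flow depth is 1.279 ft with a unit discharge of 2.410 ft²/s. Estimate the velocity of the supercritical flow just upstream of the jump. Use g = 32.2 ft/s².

V₁ = 12.57 ft/s

V₂ = q/y₂ = 2.410/1.279 = 1.884 ft/s; Fr₂ = V₂/√(g·y₂) = 0.2936.
Since the conjugate-depth ratio holds either way, y₁/y₂ = ½[√(1 + 8Fr₂²) − 1] = ½[√1.6897 − 1] = 0.1499.
y₁ = 0.1499 × 1.279 = 0.1918 ft.
V₁ = q/y₁ = 2.410/0.1918 = 12.57 ft/s.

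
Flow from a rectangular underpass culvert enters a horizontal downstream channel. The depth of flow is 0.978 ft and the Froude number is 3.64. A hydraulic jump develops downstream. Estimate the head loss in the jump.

ΔE = 2.59 ft

Fr₁ = 3.64 (given).
Bélanger equation: y₂/y₁ = ½[√(1 + 8Fr₁²) − 1] = ½[√107.0 − 1] = 4.67.
y₂ = 4.67 × 0.978 = 4.57 ft.
V₁ = Fr₁·√(g·y₁) = 3.64×√(32.2×0.978) = 20.4 ft/s; q = V₁·y₁ = 20.0 ft²/s. V₂ = q/y₂ = 20.0/4.57 = 4.37 ft/s. E₁ = y₁ + V₁²/2g = 7.46 ft; E₂ = y₂ + V₂²/2g = 4.87 ft. ΔE = E₁ − E₂ = 2.59 ft.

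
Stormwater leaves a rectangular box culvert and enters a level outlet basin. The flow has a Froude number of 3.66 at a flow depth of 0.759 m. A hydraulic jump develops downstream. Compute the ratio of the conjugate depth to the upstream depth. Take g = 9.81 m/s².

Fr₁ = 3.66 (given).
From the momentum equation for a rectangular channel, y₂/y₁ = ½[√(1 + 8Fr₁²) − 1] = ½[√108.2 − 1] = 4.70.

y₂/y₁ = 4.70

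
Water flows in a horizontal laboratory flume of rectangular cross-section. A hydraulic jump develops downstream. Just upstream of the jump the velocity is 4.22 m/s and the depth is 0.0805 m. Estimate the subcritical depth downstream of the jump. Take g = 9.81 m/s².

Fr₁ = V₁/√(g·y₁) = 4.22/√(9.81×0.0805) = 4.75.
Conjugate-depth relation: y₂/y₁ = ½[√(1 + 8Fr₁²) − 1] = ½[√181.4 − 1] = 6.23.
y₂ = 6.23 × 0.0805 = 0.502 m.

y₂ = 0.502 m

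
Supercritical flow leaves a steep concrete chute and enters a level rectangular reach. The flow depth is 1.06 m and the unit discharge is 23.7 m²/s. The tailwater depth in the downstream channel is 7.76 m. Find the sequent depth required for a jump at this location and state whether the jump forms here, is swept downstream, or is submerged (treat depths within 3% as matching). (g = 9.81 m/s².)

y₂ = 9.88 m; the jump is swept downstream

V₁ = q/y₁ = 23.7/1.06 = 22.4 m/s. Fr₁ = V₁/√(g·y₁) = 22.4/√(9.81×1.06) = 6.93.
Sequent-depth ratio: y₂/y₁ = ½[√(1 + 8Fr₁²) − 1] = ½[√385.6 − 1] = 9.32.
y₂ = 9.32 × 1.06 = 9.88 m.
Tailwater y_tw = 7.76 m: y_tw < y₂, so the jump is swept downstream.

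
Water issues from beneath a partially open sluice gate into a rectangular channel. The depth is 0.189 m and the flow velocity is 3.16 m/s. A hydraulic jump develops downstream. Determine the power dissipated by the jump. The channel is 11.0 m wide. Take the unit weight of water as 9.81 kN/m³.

Fr₁ = V₁/√(g·y₁) = 3.16/√(9.81×0.189) = 2.32.
By Bélanger, y₂/y₁ = ½[√(1 + 8Fr₁²) − 1] = ½[√44.09 − 1] = 2.82.
y₂ = 2.82 × 0.189 = 0.533 m.
q = V₁·y₁ = 3.16 × 0.189 = 0.597 m²/s. V₂ = q/y₂ = 0.597/0.533 = 1.12 m/s. E₁ = y₁ + V₁²/2g = 0.698 m; E₂ = y₂ + V₂²/2g = 0.597 m. ΔE = E₁ − E₂ = 0.101 m.
Q = q·b = 0.597 × 11.0 = 6.57 m³/s. P = γ·Q·ΔE = 9.81 × 6.57 × 0.101 = 6.51 kW.

P = 6.51 kW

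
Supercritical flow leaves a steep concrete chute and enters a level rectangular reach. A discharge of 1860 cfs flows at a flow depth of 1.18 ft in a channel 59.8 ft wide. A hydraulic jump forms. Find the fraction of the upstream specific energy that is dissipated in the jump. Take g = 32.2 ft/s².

ΔE/E₁ = 0.422 (42.2%)

q = Q/b = 1860/59.8 = 31.1 ft²/s; V₁ = q/y₁ = 26.4 ft/s. Fr₁ = V₁/√(g·y₁) = 4.28.
Conjugate-depth relation: y₂/y₁ = ½[√(1 + 8Fr₁²) − 1] = ½[√147.3 − 1] = 5.57.
y₂ = 5.57 × 1.18 = 6.57 ft.
E₁ = y₁ + V₁²/2g = 12.0 ft. ΔE = (y₂ − y₁)³/(4y₁y₂) = 5.05 ft. ΔE/E₁ = 5.05/12.0 = 0.422.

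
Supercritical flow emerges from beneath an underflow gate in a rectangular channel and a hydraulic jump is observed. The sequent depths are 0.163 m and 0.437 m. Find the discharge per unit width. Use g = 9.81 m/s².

For a rectangular channel the momentum equation gives q² = ½·g·y₁·y₂·(y₁ + y₂) = ½×9.81×0.163×0.437×0.600 = 0.210.
q = √0.210 = 0.458 m²/s.

q = 0.458 m²/s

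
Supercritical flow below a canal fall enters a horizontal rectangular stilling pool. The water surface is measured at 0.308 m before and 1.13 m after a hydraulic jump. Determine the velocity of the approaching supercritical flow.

V₁ = 5.09 m/s

For a rectangular channel the momentum equation gives q² = ½·g·y₁·y₂·(y₁ + y₂) = ½×9.81×0.308×1.13×1.44 = 2.45.
q = √2.45 = 1.57 m²/s.
V₁ = q/y₁ = 1.57/0.308 = 5.09 m/s.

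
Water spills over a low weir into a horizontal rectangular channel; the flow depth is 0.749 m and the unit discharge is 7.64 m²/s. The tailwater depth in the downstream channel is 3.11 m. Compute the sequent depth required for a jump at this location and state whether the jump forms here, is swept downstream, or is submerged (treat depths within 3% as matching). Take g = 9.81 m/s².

y₂ = 3.63 m; the jump is swept downstream

V₁ = q/y₁ = 7.64/0.749 = 10.2 m/s. Fr₁ = V₁/√(g·y₁) = 10.2/√(9.81×0.749) = 3.76.
Bélanger equation: y₂/y₁ = ½[√(1 + 8Fr₁²) − 1] = ½[√114.3 − 1] = 4.85.
y₂ = 4.85 × 0.749 = 3.63 m.
Tailwater y_tw = 3.11 m: y_tw < y₂, so the jump is swept downstream.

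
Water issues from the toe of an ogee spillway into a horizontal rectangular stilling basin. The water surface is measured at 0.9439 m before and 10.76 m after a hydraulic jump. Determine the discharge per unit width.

For a rectangular channel the momentum equation gives q² = ½·g·y₁·y₂·(y₁ + y₂) = ½×9.81×0.9439×10.76×11.70 = 583.1.
q = √583.1 = 24.15 m²/s.

q = 24.15 m²/s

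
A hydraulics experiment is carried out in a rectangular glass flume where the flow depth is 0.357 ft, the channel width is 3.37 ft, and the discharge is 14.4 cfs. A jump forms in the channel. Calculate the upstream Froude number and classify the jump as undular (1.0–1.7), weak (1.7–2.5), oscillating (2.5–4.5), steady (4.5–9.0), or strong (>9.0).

Fr₁ = 3.53; oscillating jump

q = Q/b = 14.4/3.37 = 4.27 ft²/s; V₁ = q/y₁ = 12.0 ft/s. Fr₁ = V₁/√(g·y₁) = 3.53.
Fr₁ = 3.53 lies in the oscillating range.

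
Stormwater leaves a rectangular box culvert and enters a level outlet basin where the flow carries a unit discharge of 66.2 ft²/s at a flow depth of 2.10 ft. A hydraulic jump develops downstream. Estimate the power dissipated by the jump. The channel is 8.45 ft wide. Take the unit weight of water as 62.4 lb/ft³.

P = 414 hp

V₁ = q/y₁ = 66.2/2.10 = 31.5 ft/s. Fr₁ = V₁/√(g·y₁) = 31.5/√(32.2×2.10) = 3.83.
Conjugate-depth relation: y₂/y₁ = ½[√(1 + 8Fr₁²) − 1] = ½[√118.6 − 1] = 4.94.
y₂ = 4.94 × 2.10 = 10.4 ft.
Head loss: ΔE = (y₂ − y₁)³/(4y₁y₂) = (10.4 − 2.10)³/(4×2.10×10.4) = 568/87.2 = 6.52 ft.
Q = q·b = 66.2 × 8.45 = 559 cfs. P = γ·Q·ΔE/550 = 62.4 × 559 × 6.52 / 550 = 414 hp.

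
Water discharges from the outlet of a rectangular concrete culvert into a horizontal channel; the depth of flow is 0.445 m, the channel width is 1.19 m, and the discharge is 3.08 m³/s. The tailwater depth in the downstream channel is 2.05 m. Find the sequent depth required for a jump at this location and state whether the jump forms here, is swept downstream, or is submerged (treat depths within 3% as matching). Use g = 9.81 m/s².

y₂ = 1.54 m; the jump is submerged

q = Q/b = 3.08/1.19 = 2.59 m²/s; V₁ = q/y₁ = 5.82 m/s. Fr₁ = V₁/√(g·y₁) = 2.78.
From the momentum equation for a rectangular channel, y₂/y₁ = ½[√(1 + 8Fr₁²) − 1] = ½[√62.99 − 1] = 3.47.
y₂ = 3.47 × 0.445 = 1.54 m.
Tailwater y_tw = 2.05 m: y_tw > y₂, so the jump is submerged.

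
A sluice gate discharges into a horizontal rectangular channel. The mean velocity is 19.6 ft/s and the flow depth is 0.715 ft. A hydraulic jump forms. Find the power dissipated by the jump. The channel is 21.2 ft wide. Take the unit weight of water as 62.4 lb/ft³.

Fr₁ = V₁/√(g·y₁) = 19.6/√(32.2×0.715) = 4.08.
Bélanger equation: y₂/y₁ = ½[√(1 + 8Fr₁²) − 1] = ½[√134.5 − 1] = 5.30.
y₂ = 5.30 × 0.715 = 3.79 ft.
Head loss: ΔE = (y₂ − y₁)³/(4y₁y₂) = (3.79 − 0.715)³/(4×0.715×3.79) = 29.0/10.8 = 2.68 ft.
q = V₁·y₁ = 19.6 × 0.715 = 14.0 ft²/s. Q = q·b = 14.0 × 21.2 = 297 cfs. P = γ·Q·ΔE/550 = 62.4 × 297 × 2.68 / 550 = 90.3 hp.

P = 90.3 hp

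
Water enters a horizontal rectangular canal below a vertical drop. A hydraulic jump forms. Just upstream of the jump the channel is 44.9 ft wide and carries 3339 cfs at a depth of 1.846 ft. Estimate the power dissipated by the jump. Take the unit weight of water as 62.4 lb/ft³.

q = Q/b = 3339/44.9 = 74.37 ft²/s; V₁ = q/y₁ = 40.28 ft/s. Fr₁ = V₁/√(g·y₁) = 5.225.
From the momentum equation for a rectangular channel, y₂/y₁ = ½[√(1 + 8Fr₁²) − 1] = ½[√219.41 − 1] = 6.906.
y₂ = 6.906 × 1.846 = 12.75 ft.
V₂ = q/y₂ = 74.37/12.75 = 5.833 ft/s. E₁ = y₁ + V₁²/2g = 27.05 ft; E₂ = y₂ + V₂²/2g = 13.28 ft. ΔE = E₁ − E₂ = 13.77 ft.
P = γ·Q·ΔE/550 = 62.4 × 3339 × 13.77 / 550 = 5216 hp.

P = 5216 hp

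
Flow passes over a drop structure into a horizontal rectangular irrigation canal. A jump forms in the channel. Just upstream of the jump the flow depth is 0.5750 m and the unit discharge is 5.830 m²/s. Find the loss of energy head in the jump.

ΔE = 2.449 m

V₁ = q/y₁ = 5.830/0.5750 = 10.14 m/s. Fr₁ = V₁/√(g·y₁) = 10.14/√(9.81×0.5750) = 4.269.
Conjugate-depth relation: y₂/y₁ = ½[√(1 + 8Fr₁²) − 1] = ½[√146.80 − 1] = 5.558.
y₂ = 5.558 × 0.5750 = 3.196 m.
Head loss: ΔE = (y₂ − y₁)³/(4y₁y₂) = (3.196 − 0.5750)³/(4×0.5750×3.196) = 18.00/7.350 = 2.449 m.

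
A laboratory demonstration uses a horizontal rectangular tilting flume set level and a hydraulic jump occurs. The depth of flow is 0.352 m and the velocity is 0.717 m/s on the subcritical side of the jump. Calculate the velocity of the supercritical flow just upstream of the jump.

Fr₂ = V₂/√(g·y₂) = 0.717/√(9.81×0.352) = 0.386.
The Bélanger relation is symmetric: y₁/y₂ = ½[√(1 + 8Fr₂²) − 1] = ½[√2.191 − 1] = 0.240.
y₁ = 0.240 × 0.352 = 0.0845 m.
V₁ = q/y₁ = 0.252/0.0845 = 2.99 m/s.

V₁ = 2.99 m/s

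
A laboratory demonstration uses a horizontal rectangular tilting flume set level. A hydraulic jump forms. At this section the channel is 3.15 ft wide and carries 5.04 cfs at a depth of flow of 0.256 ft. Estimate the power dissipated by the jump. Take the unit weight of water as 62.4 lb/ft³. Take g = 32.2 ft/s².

P = 0.0593 hp

q = Q/b = 5.04/3.15 = 1.60 ft²/s; V₁ = q/y₁ = 6.25 ft/s. Fr₁ = V₁/√(g·y₁) = 2.18.
Bélanger equation: y₂/y₁ = ½[√(1 + 8Fr₁²) − 1] = ½[√38.91 − 1] = 2.62.
y₂ = 2.62 × 0.256 = 0.670 ft.
V₂ = q/y₂ = 1.60/0.670 = 2.39 ft/s. E₁ = y₁ + V₁²/2g = 0.863 ft; E₂ = y₂ + V₂²/2g = 0.759 ft. ΔE = E₁ − E₂ = 0.104 ft.
P = γ·Q·ΔE/550 = 62.4 × 5.04 × 0.104 / 550 = 0.0593 hp.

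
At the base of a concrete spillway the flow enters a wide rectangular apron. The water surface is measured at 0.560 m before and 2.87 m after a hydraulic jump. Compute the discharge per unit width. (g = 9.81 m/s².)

q = 5.20 m²/s

For a rectangular channel the momentum equation gives q² = ½·g·y₁·y₂·(y₁ + y₂) = ½×9.81×0.560×2.87×3.43 = 27.0.
q = √27.0 = 5.20 m²/s.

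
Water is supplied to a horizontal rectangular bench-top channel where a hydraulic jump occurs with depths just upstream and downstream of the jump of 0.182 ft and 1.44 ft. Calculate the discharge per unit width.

q = 2.62 ft²/s

For a rectangular channel the momentum equation gives q² = ½·g·y₁·y₂·(y₁ + y₂) = ½×32.2×0.182×1.44×1.62 = 6.84.
q = √6.84 = 2.62 ft²/s.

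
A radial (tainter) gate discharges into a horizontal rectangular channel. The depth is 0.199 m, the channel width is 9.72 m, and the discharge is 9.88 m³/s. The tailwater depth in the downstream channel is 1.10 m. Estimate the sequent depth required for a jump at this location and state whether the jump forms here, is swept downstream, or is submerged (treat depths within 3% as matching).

y₂ = 0.934 m; the jump is submerged

q = Q/b = 9.88/9.72 = 1.02 m²/s; V₁ = q/y₁ = 5.11 m/s. Fr₁ = V₁/√(g·y₁) = 3.66.
Conjugate-depth relation: y₂/y₁ = ½[√(1 + 8Fr₁²) − 1] = ½[√107.9 − 1] = 4.69.
y₂ = 4.69 × 0.199 = 0.934 m.
Tailwater y_tw = 1.10 m: y_tw > y₂, so the jump is submerged.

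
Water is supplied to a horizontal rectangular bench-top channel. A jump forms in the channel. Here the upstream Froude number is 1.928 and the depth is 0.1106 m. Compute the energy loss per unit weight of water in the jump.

Fr₁ = 1.928 (given).
Sequent-depth ratio: y₂/y₁ = ½[√(1 + 8Fr₁²) − 1] = ½[√30.737 − 1] = 2.272.
y₂ = 2.272 × 0.1106 = 0.2513 m.
Head loss: ΔE = (y₂ − y₁)³/(4y₁y₂) = (0.2513 − 0.1106)³/(4×0.1106×0.2513) = 0.002785/0.1112 = 0.02505 m.

ΔE = 0.02505 m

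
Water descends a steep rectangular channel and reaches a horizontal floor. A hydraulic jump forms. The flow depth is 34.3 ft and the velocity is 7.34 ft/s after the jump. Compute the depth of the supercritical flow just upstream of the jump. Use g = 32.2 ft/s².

y₁ = 3.07 ft

Fr₂ = V₂/√(g·y₂) = 7.34/√(32.2×34.3) = 0.221.
Applying the sequent-depth relation in reverse, y₁/y₂ = ½[√(1 + 8Fr₂²) − 1] = ½[√1.390 − 1] = 0.0895.
y₁ = 0.0895 × 34.3 = 3.07 ft.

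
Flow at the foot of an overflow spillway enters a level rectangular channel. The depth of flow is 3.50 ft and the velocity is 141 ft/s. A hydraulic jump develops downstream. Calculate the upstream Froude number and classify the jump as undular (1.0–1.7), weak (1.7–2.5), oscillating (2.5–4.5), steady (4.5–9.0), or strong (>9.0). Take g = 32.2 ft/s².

Fr₁ = V₁/√(g·y₁) = 141/√(32.2×3.50) = 13.3.
Fr₁ = 13.3 lies in the strong range.

Fr₁ = 13.3; strong jump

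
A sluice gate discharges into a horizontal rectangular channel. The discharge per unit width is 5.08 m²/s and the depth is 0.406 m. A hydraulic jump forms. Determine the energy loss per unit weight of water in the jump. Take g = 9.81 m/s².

ΔE = 4.87 m

V₁ = q/y₁ = 5.08/0.406 = 12.5 m/s. Fr₁ = V₁/√(g·y₁) = 12.5/√(9.81×0.406) = 6.27.
By Bélanger, y₂/y₁ = ½[√(1 + 8Fr₁²) − 1] = ½[√315.5 − 1] = 8.38.
y₂ = 8.38 × 0.406 = 3.40 m.
Head loss: ΔE = (y₂ − y₁)³/(4y₁y₂) = (3.40 − 0.406)³/(4×0.406×3.40) = 26.9/5.53 = 4.87 m.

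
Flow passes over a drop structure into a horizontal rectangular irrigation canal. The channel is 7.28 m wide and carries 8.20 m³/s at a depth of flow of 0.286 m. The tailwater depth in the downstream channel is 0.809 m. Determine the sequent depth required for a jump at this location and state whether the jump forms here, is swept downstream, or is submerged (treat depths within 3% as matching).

q = Q/b = 8.20/7.28 = 1.13 m²/s; V₁ = q/y₁ = 3.94 m/s. Fr₁ = V₁/√(g·y₁) = 2.35.
Bélanger equation: y₂/y₁ = ½[√(1 + 8Fr₁²) − 1] = ½[√45.23 − 1] = 2.86.
y₂ = 2.86 × 0.286 = 0.819 m.
Tailwater y_tw = 0.809 m: y_tw ≈ y₂, so the jump forms here.

y₂ = 0.819 m; the jump forms here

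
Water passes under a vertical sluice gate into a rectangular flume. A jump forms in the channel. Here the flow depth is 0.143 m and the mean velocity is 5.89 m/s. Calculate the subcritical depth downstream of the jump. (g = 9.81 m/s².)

y₂ = 0.937 m

Fr₁ = V₁/√(g·y₁) = 5.89/√(9.81×0.143) = 4.97.
Bélanger equation: y₂/y₁ = ½[√(1 + 8Fr₁²) − 1] = ½[√198.8 − 1] = 6.55.
y₂ = 6.55 × 0.143 = 0.937 m.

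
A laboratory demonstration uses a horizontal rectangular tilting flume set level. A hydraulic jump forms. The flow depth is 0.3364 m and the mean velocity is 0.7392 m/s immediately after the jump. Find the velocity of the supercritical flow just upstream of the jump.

Fr₂ = V₂/√(g·y₂) = 0.7392/√(9.81×0.3364) = 0.4069.
Applying the sequent-depth relation in reverse, y₁/y₂ = ½[√(1 + 8Fr₂²) − 1] = ½[√2.3246 − 1] = 0.2623.
y₁ = 0.2623 × 0.3364 = 0.08825 m.
V₁ = q/y₁ = 0.2487/0.08825 = 2.818 m/s.

V₁ = 2.818 m/s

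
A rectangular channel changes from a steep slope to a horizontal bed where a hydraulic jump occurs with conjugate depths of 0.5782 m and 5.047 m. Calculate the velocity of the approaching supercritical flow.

For a rectangular channel the momentum equation gives q² = ½·g·y₁·y₂·(y₁ + y₂) = ½×9.81×0.5782×5.047×5.625 = 80.52.
q = √80.52 = 8.973 m²/s.
V₁ = q/y₁ = 8.973/0.5782 = 15.52 m/s.

V₁ = 15.52 m/s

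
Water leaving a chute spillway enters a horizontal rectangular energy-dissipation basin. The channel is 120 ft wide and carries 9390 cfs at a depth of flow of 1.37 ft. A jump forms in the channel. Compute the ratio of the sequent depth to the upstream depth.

y₂/y₁ = 11.7

q = Q/b = 9390/120 = 78.2 ft²/s; V₁ = q/y₁ = 57.1 ft/s. Fr₁ = V₁/√(g·y₁) = 8.60.
Bélanger equation: y₂/y₁ = ½[√(1 + 8Fr₁²) − 1] = ½[√592.6 − 1] = 11.7.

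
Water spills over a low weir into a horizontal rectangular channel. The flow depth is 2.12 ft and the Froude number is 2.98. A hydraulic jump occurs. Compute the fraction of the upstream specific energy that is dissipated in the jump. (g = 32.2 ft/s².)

ΔE/E₁ = 0.254 (25.4%)

Fr₁ = 2.98 (given).
Conjugate-depth relation: y₂/y₁ = ½[√(1 + 8Fr₁²) − 1] = ½[√72.04 − 1] = 3.74.
y₂ = 3.74 × 2.12 = 7.94 ft.
E₁ = y₁(1 + Fr₁²/2) = 2.12×(1 + 2.98²/2) = 11.5 ft. ΔE = (y₂ − y₁)³/(4y₁y₂) = 2.92 ft. ΔE/E₁ = 2.92/11.5 = 0.254.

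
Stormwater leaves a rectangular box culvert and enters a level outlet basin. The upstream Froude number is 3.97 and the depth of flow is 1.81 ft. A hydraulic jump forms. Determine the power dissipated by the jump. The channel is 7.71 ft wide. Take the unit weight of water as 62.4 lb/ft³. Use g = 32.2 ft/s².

P = 299 hp

Fr₁ = 3.97 (given).
Conjugate-depth relation: y₂/y₁ = ½[√(1 + 8Fr₁²) − 1] = ½[√127.1 − 1] = 5.14.
y₂ = 5.14 × 1.81 = 9.30 ft.
Head loss: ΔE = (y₂ − y₁)³/(4y₁y₂) = (9.30 − 1.81)³/(4×1.81×9.30) = 420/67.3 = 6.24 ft.
V₁ = Fr₁·√(g·y₁) = 3.97×√(32.2×1.81) = 30.3 ft/s; q = V₁·y₁ = 54.9 ft²/s. Q = q·b = 54.9 × 7.71 = 423 cfs. P = γ·Q·ΔE/550 = 62.4 × 423 × 6.24 / 550 = 299 hp.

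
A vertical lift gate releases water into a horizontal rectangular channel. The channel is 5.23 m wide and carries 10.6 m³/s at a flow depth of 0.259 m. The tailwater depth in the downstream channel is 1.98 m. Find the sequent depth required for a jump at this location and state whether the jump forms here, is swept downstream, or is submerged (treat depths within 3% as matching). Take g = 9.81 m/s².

q = Q/b = 10.6/5.23 = 2.03 m²/s; V₁ = q/y₁ = 7.83 m/s. Fr₁ = V₁/√(g·y₁) = 4.91.
By Bélanger, y₂/y₁ = ½[√(1 + 8Fr₁²) − 1] = ½[√193.8 − 1] = 6.46.
y₂ = 6.46 × 0.259 = 1.67 m.
Tailwater y_tw = 1.98 m: y_tw > y₂, so the jump is submerged.

y₂ = 1.67 m; the jump is submerged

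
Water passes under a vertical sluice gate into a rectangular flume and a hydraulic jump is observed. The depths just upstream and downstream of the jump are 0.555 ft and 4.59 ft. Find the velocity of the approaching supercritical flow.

For a rectangular channel the momentum equation gives q² = ½·g·y₁·y₂·(y₁ + y₂) = ½×32.2×0.555×4.59×5.14 = 211.
q = √211 = 14.5 ft²/s.
V₁ = q/y₁ = 14.5/0.555 = 26.2 ft/s.

V₁ = 26.2 ft/s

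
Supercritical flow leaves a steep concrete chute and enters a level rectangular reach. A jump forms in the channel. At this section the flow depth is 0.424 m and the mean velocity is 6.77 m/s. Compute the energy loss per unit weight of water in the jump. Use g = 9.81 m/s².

ΔE = 0.839 m

Fr₁ = V₁/√(g·y₁) = 6.77/√(9.81×0.424) = 3.32.
By Bélanger, y₂/y₁ = ½[√(1 + 8Fr₁²) − 1] = ½[√89.15 − 1] = 4.22.
y₂ = 4.22 × 0.424 = 1.79 m.
Head loss: ΔE = (y₂ − y₁)³/(4y₁y₂) = (1.79 − 0.424)³/(4×0.424×1.79) = 2.55/3.04 = 0.839 m.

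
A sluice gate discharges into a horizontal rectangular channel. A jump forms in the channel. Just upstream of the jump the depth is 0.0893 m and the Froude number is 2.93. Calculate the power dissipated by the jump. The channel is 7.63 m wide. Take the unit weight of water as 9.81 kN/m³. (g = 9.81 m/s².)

P = 2.13 kW

Fr₁ = 2.93 (given).
Bélanger equation: y₂/y₁ = ½[√(1 + 8Fr₁²) − 1] = ½[√69.68 − 1] = 3.67.
y₂ = 3.67 × 0.0893 = 0.328 m.
Head loss: ΔE = (y₂ − y₁)³/(4y₁y₂) = (0.328 − 0.0893)³/(4×0.0893×0.328) = 0.0136/0.117 = 0.116 m.
V₁ = Fr₁·√(g·y₁) = 2.93×√(9.81×0.0893) = 2.74 m/s; q = V₁·y₁ = 0.245 m²/s. Q = q·b = 0.245 × 7.63 = 1.87 m³/s. P = γ·Q·ΔE = 9.81 × 1.87 × 0.116 = 2.13 kW.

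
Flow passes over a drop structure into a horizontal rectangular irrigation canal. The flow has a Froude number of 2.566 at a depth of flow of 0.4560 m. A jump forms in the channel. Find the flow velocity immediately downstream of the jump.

Fr₁ = 2.566 (given).
Conjugate-depth relation: y₂/y₁ = ½[√(1 + 8Fr₁²) − 1] = ½[√53.675 − 1] = 3.163.
y₂ = 3.163 × 0.4560 = 1.442 m.
V₁ = Fr₁·√(g·y₁) = 2.566×√(9.81×0.4560) = 5.427 m/s; q = V₁·y₁ = 2.475 m²/s.
V₂ = q/y₂ = 2.475/1.442 = 1.716 m/s.

V₂ = 1.716 m/s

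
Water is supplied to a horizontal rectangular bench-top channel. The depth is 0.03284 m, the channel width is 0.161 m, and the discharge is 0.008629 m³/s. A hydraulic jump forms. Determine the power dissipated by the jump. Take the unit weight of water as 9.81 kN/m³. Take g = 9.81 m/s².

P = 0.003384 kW

q = Q/b = 0.008629/0.161 = 0.05360 m²/s; V₁ = q/y₁ = 1.632 m/s. Fr₁ = V₁/√(g·y₁) = 2.875.
Sequent-depth ratio: y₂/y₁ = ½[√(1 + 8Fr₁²) − 1] = ½[√67.143 − 1] = 3.597.
y₂ = 3.597 × 0.03284 = 0.1181 m.
Head loss: ΔE = (y₂ − y₁)³/(4y₁y₂) = (0.1181 − 0.03284)³/(4×0.03284×0.1181) = 0.0006204/0.01552 = 0.03998 m.
P = γ·Q·ΔE = 9.81 × 0.008629 × 0.03998 = 0.003384 kW.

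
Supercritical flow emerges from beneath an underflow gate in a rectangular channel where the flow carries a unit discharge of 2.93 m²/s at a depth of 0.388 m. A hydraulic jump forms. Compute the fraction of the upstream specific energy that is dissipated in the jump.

ΔE/E₁ = 0.376 (37.6%)

V₁ = q/y₁ = 2.93/0.388 = 7.55 m/s. Fr₁ = V₁/√(g·y₁) = 7.55/√(9.81×0.388) = 3.87.
Sequent-depth ratio: y₂/y₁ = ½[√(1 + 8Fr₁²) − 1] = ½[√120.9 − 1] = 5.00.
y₂ = 5.00 × 0.388 = 1.94 m.
E₁ = y₁ + V₁²/2g = 3.29 m. ΔE = (y₂ − y₁)³/(4y₁y₂) = 1.24 m. ΔE/E₁ = 1.24/3.29 = 0.376.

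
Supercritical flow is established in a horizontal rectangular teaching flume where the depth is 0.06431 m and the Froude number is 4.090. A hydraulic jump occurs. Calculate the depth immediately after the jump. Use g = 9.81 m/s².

y₂ = 0.3412 m

Fr₁ = 4.090 (given).
Conjugate-depth relation: y₂/y₁ = ½[√(1 + 8Fr₁²) − 1] = ½[√134.82 − 1] = 5.306.
y₂ = 5.306 × 0.06431 = 0.3412 m.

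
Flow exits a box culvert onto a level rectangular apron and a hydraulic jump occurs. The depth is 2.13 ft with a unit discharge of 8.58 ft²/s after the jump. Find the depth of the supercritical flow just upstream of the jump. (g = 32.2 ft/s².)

V₂ = q/y₂ = 8.58/2.13 = 4.03 ft/s; Fr₂ = V₂/√(g·y₂) = 0.486.
From the momentum equation (using Fr₂), y₁/y₂ = ½[√(1 + 8Fr₂²) − 1] = ½[√2.893 − 1] = 0.350.
y₁ = 0.350 × 2.13 = 0.746 ft.

y₁ = 0.746 ft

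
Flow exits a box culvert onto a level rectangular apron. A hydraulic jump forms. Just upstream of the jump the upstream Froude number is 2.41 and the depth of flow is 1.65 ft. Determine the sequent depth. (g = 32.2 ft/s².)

y₂ = 4.86 ft

Fr₁ = 2.41 (given).
By Bélanger, y₂/y₁ = ½[√(1 + 8Fr₁²) − 1] = ½[√47.46 − 1] = 2.94.
y₂ = 2.94 × 1.65 = 4.86 ft.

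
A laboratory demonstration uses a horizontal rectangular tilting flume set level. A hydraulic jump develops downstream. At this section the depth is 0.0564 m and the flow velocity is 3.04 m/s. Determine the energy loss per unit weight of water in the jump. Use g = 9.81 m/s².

Fr₁ = V₁/√(g·y₁) = 3.04/√(9.81×0.0564) = 4.09.
By Bélanger, y₂/y₁ = ½[√(1 + 8Fr₁²) − 1] = ½[√134.6 − 1] = 5.30.
y₂ = 5.30 × 0.0564 = 0.299 m.
q = V₁·y₁ = 3.04 × 0.0564 = 0.171 m²/s. V₂ = q/y₂ = 0.171/0.299 = 0.573 m/s. E₁ = y₁ + V₁²/2g = 0.527 m; E₂ = y₂ + V₂²/2g = 0.316 m. ΔE = E₁ − E₂ = 0.212 m.

ΔE = 0.212 m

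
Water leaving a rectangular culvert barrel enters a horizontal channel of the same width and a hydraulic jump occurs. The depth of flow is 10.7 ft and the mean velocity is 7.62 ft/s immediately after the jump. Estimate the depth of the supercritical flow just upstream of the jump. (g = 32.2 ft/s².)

y₁ = 2.85 ft

Fr₂ = V₂/√(g·y₂) = 7.62/√(32.2×10.7) = 0.411.
Since the conjugate-depth ratio holds either way, y₁/y₂ = ½[√(1 + 8Fr₂²) − 1] = ½[√2.348 − 1] = 0.266.
y₁ = 0.266 × 10.7 = 2.85 ft.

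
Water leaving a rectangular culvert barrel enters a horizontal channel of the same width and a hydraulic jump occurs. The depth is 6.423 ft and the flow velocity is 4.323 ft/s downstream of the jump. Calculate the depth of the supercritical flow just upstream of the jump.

y₁ = 1.004 ft

Fr₂ = V₂/√(g·y₂) = 4.323/√(32.2×6.423) = 0.3006.
Since the conjugate-depth ratio holds either way, y₁/y₂ = ½[√(1 + 8Fr₂²) − 1] = ½[√1.7229 − 1] = 0.1563.
y₁ = 0.1563 × 6.423 = 1.004 ft.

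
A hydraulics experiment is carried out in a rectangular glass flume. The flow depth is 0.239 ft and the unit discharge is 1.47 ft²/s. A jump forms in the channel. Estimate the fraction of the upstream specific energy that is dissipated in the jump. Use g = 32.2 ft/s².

V₁ = q/y₁ = 1.47/0.239 = 6.15 ft/s. Fr₁ = V₁/√(g·y₁) = 6.15/√(32.2×0.239) = 2.22.
From the momentum equation for a rectangular channel, y₂/y₁ = ½[√(1 + 8Fr₁²) − 1] = ½[√40.33 − 1] = 2.68.
y₂ = 2.68 × 0.239 = 0.639 ft.
E₁ = y₁ + V₁²/2g = 0.826 ft. ΔE = (y₂ − y₁)³/(4y₁y₂) = 0.105 ft. ΔE/E₁ = 0.105/0.826 = 0.127.

ΔE/E₁ = 0.127 (12.7%)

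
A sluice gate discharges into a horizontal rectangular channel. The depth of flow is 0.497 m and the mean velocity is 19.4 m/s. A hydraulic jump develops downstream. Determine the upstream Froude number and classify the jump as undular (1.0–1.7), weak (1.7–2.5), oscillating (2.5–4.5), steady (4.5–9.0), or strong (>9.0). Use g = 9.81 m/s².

Fr₁ = 8.79; steady jump

Fr₁ = V₁/√(g·y₁) = 19.4/√(9.81×0.497) = 8.79.
Fr₁ = 8.79 lies in the steady range.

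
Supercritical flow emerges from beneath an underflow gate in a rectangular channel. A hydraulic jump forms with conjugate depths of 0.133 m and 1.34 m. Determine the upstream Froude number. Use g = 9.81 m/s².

For a rectangular channel the momentum equation gives q² = ½·g·y₁·y₂·(y₁ + y₂) = ½×9.81×0.133×1.34×1.47 = 1.29.
q = √1.29 = 1.13 m²/s.
V₁ = q/y₁ = 8.53 m/s; Fr₁ = V₁/√(g·y₁) = 7.47.

Fr₁ = 7.47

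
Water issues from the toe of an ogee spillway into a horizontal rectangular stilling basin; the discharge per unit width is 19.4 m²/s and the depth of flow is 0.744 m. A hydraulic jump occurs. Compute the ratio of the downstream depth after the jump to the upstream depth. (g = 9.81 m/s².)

V₁ = q/y₁ = 19.4/0.744 = 26.1 m/s. Fr₁ = V₁/√(g·y₁) = 26.1/√(9.81×0.744) = 9.65.
By Bélanger, y₂/y₁ = ½[√(1 + 8Fr₁²) − 1] = ½[√746.3 − 1] = 13.2.

y₂/y₁ = 13.2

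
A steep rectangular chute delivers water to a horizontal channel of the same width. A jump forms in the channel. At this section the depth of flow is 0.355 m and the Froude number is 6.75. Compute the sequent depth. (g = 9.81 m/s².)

Fr₁ = 6.75 (given).
From the momentum equation for a rectangular channel, y₂/y₁ = ½[√(1 + 8Fr₁²) − 1] = ½[√365.5 − 1] = 9.06.
y₂ = 9.06 × 0.355 = 3.22 m.

y₂ = 3.22 m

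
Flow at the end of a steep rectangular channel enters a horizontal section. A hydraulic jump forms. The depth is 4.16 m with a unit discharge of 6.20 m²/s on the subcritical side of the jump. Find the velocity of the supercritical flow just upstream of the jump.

V₂ = q/y₂ = 6.20/4.16 = 1.49 m/s; Fr₂ = V₂/√(g·y₂) = 0.233.
From the momentum equation (using Fr₂), y₁/y₂ = ½[√(1 + 8Fr₂²) − 1] = ½[√1.435 − 1] = 0.0990.
y₁ = 0.0990 × 4.16 = 0.412 m.
V₁ = q/y₁ = 6.20/0.412 = 15.0 m/s.

V₁ = 15.0 m/s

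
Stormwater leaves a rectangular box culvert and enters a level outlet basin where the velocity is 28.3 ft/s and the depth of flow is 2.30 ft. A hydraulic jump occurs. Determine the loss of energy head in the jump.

Fr₁ = V₁/√(g·y₁) = 28.3/√(32.2×2.30) = 3.29.
Bélanger equation: y₂/y₁ = ½[√(1 + 8Fr₁²) − 1] = ½[√87.51 − 1] = 4.18.
y₂ = 4.18 × 2.30 = 9.61 ft.
Head loss: ΔE = (y₂ − y₁)³/(4y₁y₂) = (9.61 − 2.30)³/(4×2.30×9.61) = 390/88.4 = 4.42 ft.

ΔE = 4.42 ft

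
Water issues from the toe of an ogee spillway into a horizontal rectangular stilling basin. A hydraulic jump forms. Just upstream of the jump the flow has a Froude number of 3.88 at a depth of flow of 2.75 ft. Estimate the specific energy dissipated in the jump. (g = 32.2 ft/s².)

Fr₁ = 3.88 (given).
Sequent-depth ratio: y₂/y₁ = ½[√(1 + 8Fr₁²) − 1] = ½[√121.4 − 1] = 5.01.
y₂ = 5.01 × 2.75 = 13.8 ft.
Head loss: ΔE = (y₂ − y₁)³/(4y₁y₂) = (13.8 − 2.75)³/(4×2.75×13.8) = 1341/152 = 8.85 ft.

ΔE = 8.85 ft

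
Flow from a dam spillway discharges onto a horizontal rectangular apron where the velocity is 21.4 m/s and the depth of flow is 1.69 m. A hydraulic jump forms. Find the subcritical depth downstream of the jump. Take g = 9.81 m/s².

Fr₁ = V₁/√(g·y₁) = 21.4/√(9.81×1.69) = 5.26.
By Bélanger, y₂/y₁ = ½[√(1 + 8Fr₁²) − 1] = ½[√222.0 − 1] = 6.95.
y₂ = 6.95 × 1.69 = 11.7 m.

y₂ = 11.7 m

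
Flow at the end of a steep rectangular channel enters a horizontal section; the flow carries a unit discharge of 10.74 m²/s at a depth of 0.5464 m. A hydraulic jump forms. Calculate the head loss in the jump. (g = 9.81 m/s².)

V₁ = q/y₁ = 10.74/0.5464 = 19.66 m/s. Fr₁ = V₁/√(g·y₁) = 19.66/√(9.81×0.5464) = 8.490.
Conjugate-depth relation: y₂/y₁ = ½[√(1 + 8Fr₁²) − 1] = ½[√577.63 − 1] = 11.52.
y₂ = 11.52 × 0.5464 = 6.293 m.
V₂ = q/y₂ = 10.74/6.293 = 1.707 m/s. E₁ = y₁ + V₁²/2g = 20.24 m; E₂ = y₂ + V₂²/2g = 6.441 m. ΔE = E₁ − E₂ = 13.80 m.

ΔE = 13.80 m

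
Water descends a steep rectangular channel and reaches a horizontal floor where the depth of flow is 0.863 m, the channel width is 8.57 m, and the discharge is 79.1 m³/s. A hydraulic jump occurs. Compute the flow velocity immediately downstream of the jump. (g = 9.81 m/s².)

q = Q/b = 79.1/8.57 = 9.23 m²/s; V₁ = q/y₁ = 10.7 m/s. Fr₁ = V₁/√(g·y₁) = 3.68.
Sequent-depth ratio: y₂/y₁ = ½[√(1 + 8Fr₁²) − 1] = ½[√109.1 − 1] = 4.72.
y₂ = 4.72 × 0.863 = 4.08 m.
V₂ = q/y₂ = 9.23/4.08 = 2.26 m/s.

V₂ = 2.26 m/s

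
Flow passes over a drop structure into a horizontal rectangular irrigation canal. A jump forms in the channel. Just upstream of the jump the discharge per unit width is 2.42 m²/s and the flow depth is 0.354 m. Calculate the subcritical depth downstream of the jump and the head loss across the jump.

y₂ = 1.67 m; ΔE = 0.961 m

V₁ = q/y₁ = 2.42/0.354 = 6.84 m/s. Fr₁ = V₁/√(g·y₁) = 6.84/√(9.81×0.354) = 3.67.
From the momentum equation for a rectangular channel, y₂/y₁ = ½[√(1 + 8Fr₁²) − 1] = ½[√108.7 − 1] = 4.71.
y₂ = 4.71 × 0.354 = 1.67 m.
V₂ = q/y₂ = 2.42/1.67 = 1.45 m/s. E₁ = y₁ + V₁²/2g = 2.74 m; E₂ = y₂ + V₂²/2g = 1.78 m. ΔE = E₁ − E₂ = 0.961 m.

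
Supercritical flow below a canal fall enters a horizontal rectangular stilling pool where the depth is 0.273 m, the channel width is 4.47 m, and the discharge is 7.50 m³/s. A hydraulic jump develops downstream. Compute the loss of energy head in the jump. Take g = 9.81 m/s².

ΔE = 0.796 m

q = Q/b = 7.50/4.47 = 1.68 m²/s; V₁ = q/y₁ = 6.15 m/s. Fr₁ = V₁/√(g·y₁) = 3.76.
Sequent-depth ratio: y₂/y₁ = ½[√(1 + 8Fr₁²) − 1] = ½[√113.8 − 1] = 4.83.
y₂ = 4.83 × 0.273 = 1.32 m.
Head loss: ΔE = (y₂ − y₁)³/(4y₁y₂) = (1.32 − 0.273)³/(4×0.273×1.32) = 1.15/1.44 = 0.796 m.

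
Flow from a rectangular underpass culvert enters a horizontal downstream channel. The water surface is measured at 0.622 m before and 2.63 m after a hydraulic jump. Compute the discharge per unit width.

For a rectangular channel the momentum equation gives q² = ½·g·y₁·y₂·(y₁ + y₂) = ½×9.81×0.622×2.63×3.25 = 26.1.
q = √26.1 = 5.11 m²/s.

q = 5.11 m²/s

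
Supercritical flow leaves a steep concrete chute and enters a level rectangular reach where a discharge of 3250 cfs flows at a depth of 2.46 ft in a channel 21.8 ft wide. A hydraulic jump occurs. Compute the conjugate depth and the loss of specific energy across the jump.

y₂ = 22.5 ft; ΔE = 36.3 ft

q = Q/b = 3250/21.8 = 149 ft²/s; V₁ = q/y₁ = 60.6 ft/s. Fr₁ = V₁/√(g·y₁) = 6.81.
By Bélanger, y₂/y₁ = ½[√(1 + 8Fr₁²) − 1] = ½[√371.9 − 1] = 9.14.
y₂ = 9.14 × 2.46 = 22.5 ft.
V₂ = q/y₂ = 149/22.5 = 6.63 ft/s. E₁ = y₁ + V₁²/2g = 59.5 ft; E₂ = y₂ + V₂²/2g = 23.2 ft. ΔE = E₁ − E₂ = 36.3 ft.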